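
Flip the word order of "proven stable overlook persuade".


Original: "proven stable overlook persuade"
Words (1..n): proven | stable | overlook | persuade
Reversed (n..1): persuade | overlook | stable | proven
Result = "persuade overlook stable proven"


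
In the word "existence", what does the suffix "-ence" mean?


Suffix: -ence
As in: existence -> exist + -ence
Meaning = state of


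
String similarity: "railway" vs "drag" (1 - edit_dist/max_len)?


Word 1: "railway" (length 7)
Word 2: "drag" (length 4)
One optimal edit sequence:
  1. delete 'r'  (+1)
  2. delete 'a'  (+1)
  3. delete 'i'  (+1)
  4. substitute 'l' -> 'd'  (+1)
  5. substitute 'w' -> 'r'  (+1)
  6. keep 'a'
  7. substitute 'y' -> 'g'  (+1)
Edit distance = 6
Max length = max(7, 4) = 7
Similarity = 1 - 6/7
= 0.1429


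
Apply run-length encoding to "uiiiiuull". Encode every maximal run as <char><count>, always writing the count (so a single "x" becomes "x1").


String: "uiiiiuull"
Scanning for consecutive runs:
  'u' x 1
  'i' x 4
  'u' x 2
  'l' x 2
RLE = "u1i4u2l2"


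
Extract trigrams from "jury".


Word: "jury" (length 4)
Number of trigrams = 4 - 3 + 1 = 2
  Position 0: "jur"
  Position 1: "ury"
Trigrams = "jur", "ury"


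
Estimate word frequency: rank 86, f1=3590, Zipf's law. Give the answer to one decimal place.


Zipf's law: f(r) = f(1) / r
f(1) = 3590
f(86) = 3590 / 86
= 41.7 occurrences


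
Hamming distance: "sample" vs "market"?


Comparing character by character (same length = 6):
  Pos 0: 's' vs 'm' !=
  Pos 1: 'a' vs 'a' =
  Pos 2: 'm' vs 'r' !=
  Pos 3: 'p' vs 'k' !=
  Pos 4: 'l' vs 'e' !=
  Pos 5: 'e' vs 't' !=
Hamming distance = 5


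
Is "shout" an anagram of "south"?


Word 1: "south" → sorted: hostu
Word 2: "shout" → sorted: hostu
Same letters? hostu == hostu
Anagram = Yes


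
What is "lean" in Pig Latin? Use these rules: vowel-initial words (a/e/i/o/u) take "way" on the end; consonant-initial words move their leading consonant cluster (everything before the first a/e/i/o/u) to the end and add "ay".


Word: "lean"
Starts with consonant(s) → move to end, add 'ay'
Consonant cluster: "l"
Pig Latin = "eanlay"


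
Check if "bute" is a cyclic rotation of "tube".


Word: "tube", Candidate: "bute"
Method: check if candidate is substring of word+word
"tubetube" contains "bute"? No
Is rotation = No


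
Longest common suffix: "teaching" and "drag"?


Word 1: "teaching"
Word 2: "drag"
Comparing from end:
  Pos -1: 'g' == 'g'
  Pos -2: 'n' != 'a' (stop)
LCS = "g" (length 1)


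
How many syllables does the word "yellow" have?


Word: "yellow"
Syllable breakdown: yel · low
Counting: 2 parts
= 2 syllables


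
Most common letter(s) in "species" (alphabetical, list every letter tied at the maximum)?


Word: "species"
Letter counts:
  'c': 1
  'e': 2
  'i': 1
  'p': 1
  's': 2
Maximum count = 2
Most frequent = 'e', 's' (2 times each)


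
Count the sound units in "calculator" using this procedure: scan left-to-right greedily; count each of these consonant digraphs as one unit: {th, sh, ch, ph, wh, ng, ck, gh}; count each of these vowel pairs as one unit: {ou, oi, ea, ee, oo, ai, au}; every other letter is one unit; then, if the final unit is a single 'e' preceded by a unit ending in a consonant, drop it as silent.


Word: "calculator" (10 letters)
Left-to-right scan:
  [1] 'c' (letter)
  [2] 'a' (letter)
  [3] 'l' (letter)
  [4] 'c' (letter)
  [5] 'u' (letter)
  [6] 'l' (letter)
  [7] 'a' (letter)
  [8] 't' (letter)
  [9] 'o' (letter)
  [10] 'r' (letter)
Units from scan: 10
Sound units = 10 units


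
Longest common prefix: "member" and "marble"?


Word 1: "member"
Word 2: "marble"
Comparing from start:
  Pos 0: 'm' == 'm'
  Pos 1: 'e' != 'a' (stop)
LCP = "m" (length 1)


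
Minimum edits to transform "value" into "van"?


Word 1: "value" (length 5)
Word 2: "van" (length 3)
One optimal edit sequence (insert/delete/substitute each cost 1):
  1. keep 'v'
  2. keep 'a'
  3. delete 'l'  (+1)
  4. delete 'u'  (+1)
  5. substitute 'e' -> 'n'  (+1)
Total edit operations: 3
Edit distance = 3


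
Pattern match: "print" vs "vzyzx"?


Pattern of "print": [0, 1, 2, 3, 4]
Pattern of "vzyzx": [0, 1, 2, 1, 3]
Patterns do not match
Same pattern = No


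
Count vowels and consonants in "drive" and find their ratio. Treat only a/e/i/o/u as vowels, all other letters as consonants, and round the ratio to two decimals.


Word: "drive"
Vowels (a,e,i,o,u): 2
Consonants: 3
Ratio = 2/3
= 0.67


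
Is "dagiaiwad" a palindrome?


Word: "dagiaiwad"
Reversed: "dawiaigad"
Forward == Backward? dagiaiwad != dawiaigad
Palindrome = No


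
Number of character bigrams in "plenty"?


Word: "plenty" (length 6)
Number of 2-grams = length - 2 + 1 = 6 - 2 + 1
= 5


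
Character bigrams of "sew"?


Word: "sew" (length 3)
Number of bigrams = 3 - 2 + 1 = 2
  Position 0: "se"
  Position 1: "ew"
Bigrams = "se", "ew"


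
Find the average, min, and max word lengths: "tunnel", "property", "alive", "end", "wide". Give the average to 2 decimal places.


Lengths: "tunnel"=6, "property"=8, "alive"=5, "end"=3, "wide"=4
Sum = 26, Count = 5
Average = 26/5 = 5.20
= avg=5.20, min=3, max=8


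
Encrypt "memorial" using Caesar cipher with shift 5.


Word: "memorial"
Shift: 5
Each letter → (letter + shift) mod 26:
  'm' (12) + 5 = 17 → 'r'
  'e' (4) + 5 = 9 → 'j'
  'm' (12) + 5 = 17 → 'r'
  'o' (14) + 5 = 19 → 't'
  'r' (17) + 5 = 22 → 'w'
  'i' (8) + 5 = 13 → 'n'
  'a' (0) + 5 = 5 → 'f'
  'l' (11) + 5 = 16 → 'q'
Result = "rjrtwnfq"


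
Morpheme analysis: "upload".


Word: "upload"
Morphemes: up- + load
Each morpheme carries meaning
= 2 morphemes


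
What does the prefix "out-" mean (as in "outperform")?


Prefix: out-
Example: outperform (out- + perform)
Meaning = surpass


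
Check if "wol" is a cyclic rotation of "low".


Word: "low", Candidate: "wol"
Method: check if candidate is substring of word+word
"lowlow" contains "wol"? No
Is rotation = No


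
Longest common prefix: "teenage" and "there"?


Word 1: "teenage"
Word 2: "there"
Comparing from start:
  Pos 0: 't' == 't'
  Pos 1: 'e' != 'h' (stop)
LCP = "t" (length 1)


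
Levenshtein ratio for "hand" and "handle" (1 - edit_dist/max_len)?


Word 1: "hand" (length 4)
Word 2: "handle" (length 6)
One optimal edit sequence:
  1. keep 'h'
  2. keep 'a'
  3. keep 'n'
  4. keep 'd'
  5. insert 'l'  (+1)
  6. insert 'e'  (+1)
Edit distance = 2
Max length = max(4, 6) = 6
Similarity = 1 - 2/6
= 0.6667


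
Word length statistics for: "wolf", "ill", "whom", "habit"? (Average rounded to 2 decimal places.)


Lengths: "wolf"=4, "ill"=3, "whom"=4, "habit"=5
Sum = 16, Count = 4
Average = 16/4 = 4.00
= avg=4.00, min=3, max=5


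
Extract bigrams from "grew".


Word: "grew" (length 4)
Number of bigrams = 4 - 2 + 1 = 3
  Position 0: "gr"
  Position 1: "re"
  Position 2: "ew"
Bigrams = "gr", "re", "ew"


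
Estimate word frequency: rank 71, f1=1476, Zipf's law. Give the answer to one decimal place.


Zipf's law: f(r) = f(1) / r
f(1) = 1476
f(71) = 1476 / 71
= 20.8 occurrences


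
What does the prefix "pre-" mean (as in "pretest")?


Prefix: pre-
Example: pretest = pre- + test
Meaning = before


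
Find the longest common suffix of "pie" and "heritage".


Word 1: "pie"
Word 2: "heritage"
Comparing from end:
  Pos -1: 'e' == 'e'
  Pos -2: 'i' != 'g' (stop)
LCS = "e" (length 1)


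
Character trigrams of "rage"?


Word: "rage" (length 4)
Number of trigrams = 4 - 3 + 1 = 2
  Position 0: "rag"
  Position 1: "age"
Trigrams = "rag", "age"


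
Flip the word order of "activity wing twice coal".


Original: "activity wing twice coal"
Words (1..n): activity | wing | twice | coal
Reversed (n..1): coal | twice | wing | activity
Result = "coal twice wing activity"


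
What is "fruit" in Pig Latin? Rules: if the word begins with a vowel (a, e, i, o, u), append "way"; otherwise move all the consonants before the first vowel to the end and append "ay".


Word: "fruit"
Starts with consonant(s) → move to end, add 'ay'
Consonant cluster: "fr"
Pig Latin = "uitfray"


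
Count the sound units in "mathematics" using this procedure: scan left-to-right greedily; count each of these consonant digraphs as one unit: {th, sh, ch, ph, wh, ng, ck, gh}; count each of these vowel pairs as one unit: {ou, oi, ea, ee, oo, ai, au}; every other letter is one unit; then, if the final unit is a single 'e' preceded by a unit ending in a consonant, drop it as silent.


Word: "mathematics" (11 letters)
Left-to-right scan:
  [1] 'm' (letter)
  [2] 'a' (letter)
  [3] 'th' (digraph)
  [4] 'e' (letter)
  [5] 'm' (letter)
  [6] 'a' (letter)
  [7] 't' (letter)
  [8] 'i' (letter)
  [9] 'c' (letter)
  [10] 's' (letter)
Units from scan: 10
Sound units = 10 units


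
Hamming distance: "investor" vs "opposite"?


Comparing character by character (same length = 8):
  Pos 0: 'i' vs 'o' !=
  Pos 1: 'n' vs 'p' !=
  Pos 2: 'v' vs 'p' !=
  Pos 3: 'e' vs 'o' !=
  Pos 4: 's' vs 's' =
  Pos 5: 't' vs 'i' !=
  Pos 6: 'o' vs 't' !=
  Pos 7: 'r' vs 'e' !=
Hamming distance = 7


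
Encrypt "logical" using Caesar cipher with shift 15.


Word: "logical"
Shift: 15
Each letter → (letter + shift) mod 26:
  'l' (11) + 15 = 0 → 'a'
  'o' (14) + 15 = 3 → 'd'
  'g' (6) + 15 = 21 → 'v'
  'i' (8) + 15 = 23 → 'x'
  'c' (2) + 15 = 17 → 'r'
  'a' (0) + 15 = 15 → 'p'
  'l' (11) + 15 = 0 → 'a'
Result = "advxrpa"


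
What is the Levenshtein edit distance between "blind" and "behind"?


Word 1: "blind" (length 5)
Word 2: "behind" (length 6)
One optimal edit sequence (insert/delete/substitute each cost 1):
  1. keep 'b'
  2. insert 'e'  (+1)
  3. substitute 'l' -> 'h'  (+1)
  4. keep 'i'
  5. keep 'n'
  6. keep 'd'
Total edit operations: 2
Edit distance = 2


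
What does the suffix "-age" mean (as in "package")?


Suffix: -age
Example: package (pack + -age)
Meaning = result / collection


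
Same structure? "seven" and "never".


Pattern of "seven": [0, 1, 2, 1, 3]
Pattern of "never": [0, 1, 2, 1, 3]
Patterns match
Same pattern = Yes


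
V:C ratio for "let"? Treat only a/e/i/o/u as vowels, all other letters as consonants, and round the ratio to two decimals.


Word: "let"
Vowels (a,e,i,o,u): 1
Consonants: 2
Ratio = 1/2
= 0.50


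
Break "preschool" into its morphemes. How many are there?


Word: "preschool"
Morphemes: pre- / school
Each morpheme carries meaning
= 2 morphemes


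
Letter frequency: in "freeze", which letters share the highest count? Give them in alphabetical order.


Word: "freeze"
Letter counts:
  'e': 3
  'f': 1
  'r': 1
  'z': 1
Maximum count = 3
Most frequent = 'e' (3 times each)


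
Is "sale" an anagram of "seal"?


Word 1: "seal" → sorted: aels
Word 2: "sale" → sorted: aels
Same letters? aels == aels
Anagram = Yes


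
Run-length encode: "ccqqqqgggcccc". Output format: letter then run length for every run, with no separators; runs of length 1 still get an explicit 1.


String: "ccqqqqgggcccc"
Scanning for consecutive runs:
  'c' x 2
  'q' x 4
  'g' x 3
  'c' x 4
RLE = "c2q4g3c4"


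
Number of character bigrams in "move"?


Word: "move" (length 4)
Number of 2-grams = length - 2 + 1 = 4 - 2 + 1
= 3


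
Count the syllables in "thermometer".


Word: "thermometer"
Syllable breakdown: ther | mom | e | ter
Counting: 4 parts
= 4 syllables


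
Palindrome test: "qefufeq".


Word: "qefufeq"
Reversed: "qefufeq"
Forward == Backward? qefufeq == qefufeq
Palindrome = Yes


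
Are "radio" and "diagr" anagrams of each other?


Word 1: "radio" → sorted: adior
Word 2: "diagr" → sorted: adgir
Same letters? adior != adgir
Anagram = No


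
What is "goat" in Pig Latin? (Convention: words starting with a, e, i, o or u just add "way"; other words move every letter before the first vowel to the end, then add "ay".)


Word: "goat"
Starts with consonant(s) → move to end, add 'ay'
Consonant cluster: "g"
Pig Latin = "oatgay"


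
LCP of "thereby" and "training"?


Word 1: "thereby"
Word 2: "training"
Comparing from start:
  Pos 0: 't' == 't'
  Pos 1: 'h' != 'r' (stop)
LCP = "t" (length 1)


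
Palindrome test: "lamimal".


Word: "lamimal"
Reversed: "lamimal"
Forward == Backward? lamimal == lamimal
Palindrome = Yes


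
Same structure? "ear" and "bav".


Pattern of "ear": [0, 1, 2]
Pattern of "bav": [0, 1, 2]
Patterns match
Same pattern = Yes


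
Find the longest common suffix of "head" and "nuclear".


Word 1: "head"
Word 2: "nuclear"
Comparing from end:
  Pos -1: 'd' != 'r' (stop)
LCS = "" (length 0)


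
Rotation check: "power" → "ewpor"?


Word: "power", Candidate: "ewpor"
Method: check if candidate is substring of word+word
"powerpower" contains "ewpor"? No
Is rotation = No


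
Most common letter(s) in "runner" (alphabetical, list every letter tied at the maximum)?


Word: "runner"
Letter counts:
  'e': 1
  'n': 2
  'r': 2
  'u': 1
Maximum count = 2
Most frequent = 'n', 'r' (2 times each)


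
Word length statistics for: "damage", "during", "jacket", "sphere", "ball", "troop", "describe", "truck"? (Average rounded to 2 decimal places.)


Lengths: "damage"=6, "during"=6, "jacket"=6, "sphere"=6, "ball"=4, "troop"=5, "describe"=8, "truck"=5
Sum = 46, Count = 8
Average = 46/8 = 5.75
= avg=5.75, min=4, max=8


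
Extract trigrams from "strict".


Word: "strict" (length 6)
Number of trigrams = 6 - 3 + 1 = 4
  Position 0: "str"
  Position 1: "tri"
  Position 2: "ric"
  Position 3: "ict"
Trigrams = "str", "tri", "ric", "ict"


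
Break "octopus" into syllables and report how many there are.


Word: "octopus"
Syllable breakdown: oc · to · pus
Counting: 3 parts
= 3 syllables


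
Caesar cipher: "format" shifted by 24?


Word: "format"
Shift: 24
Each letter → (letter + shift) mod 26:
  'f' (5) + 24 = 3 → 'd'
  'o' (14) + 24 = 12 → 'm'
  'r' (17) + 24 = 15 → 'p'
  'm' (12) + 24 = 10 → 'k'
  'a' (0) + 24 = 24 → 'y'
  't' (19) + 24 = 17 → 'r'
Result = "dmpkyr"


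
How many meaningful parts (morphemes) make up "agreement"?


Word: "agreement"
Morphemes: agree / -ment
Each morpheme carries meaning
= 2 morphemes


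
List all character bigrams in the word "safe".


Word: "safe" (length 4)
Number of bigrams = 4 - 2 + 1 = 3
  Position 0: "sa"
  Position 1: "af"
  Position 2: "fe"
Bigrams = "sa", "af", "fe"


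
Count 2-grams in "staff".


Word: "staff" (length 5)
Number of 2-grams = length - 2 + 1 = 5 - 2 + 1
= 4


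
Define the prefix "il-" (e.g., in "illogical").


Prefix: il-
As in: illogical -> il- + logical
Meaning = not


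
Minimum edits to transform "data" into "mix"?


Word 1: "data" (length 4)
Word 2: "mix" (length 3)
One optimal edit sequence (insert/delete/substitute each cost 1):
  1. delete 'd'  (+1)
  2. substitute 'a' -> 'm'  (+1)
  3. substitute 't' -> 'i'  (+1)
  4. substitute 'a' -> 'x'  (+1)
Total edit operations: 4
Edit distance = 4


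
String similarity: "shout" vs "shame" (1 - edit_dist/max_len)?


Word 1: "shout" (length 5)
Word 2: "shame" (length 5)
One optimal edit sequence:
  1. keep 's'
  2. keep 'h'
  3. substitute 'o' -> 'a'  (+1)
  4. substitute 'u' -> 'm'  (+1)
  5. substitute 't' -> 'e'  (+1)
Edit distance = 3
Max length = max(5, 5) = 5
Similarity = 1 - 3/5
= 0.4000


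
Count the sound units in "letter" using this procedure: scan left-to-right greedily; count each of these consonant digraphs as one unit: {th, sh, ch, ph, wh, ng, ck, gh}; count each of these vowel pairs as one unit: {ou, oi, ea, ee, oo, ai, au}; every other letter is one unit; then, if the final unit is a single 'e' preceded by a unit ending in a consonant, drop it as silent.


Word: "letter" (6 letters)
Left-to-right scan:
  (1) 'l' (letter)
  (2) 'e' (letter)
  (3) 't' (letter)
  (4) 't' (letter)
  (5) 'e' (letter)
  (6) 'r' (letter)
Units from scan: 6
Sound units = 6 units


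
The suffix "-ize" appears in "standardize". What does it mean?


Suffix: -ize
Example: standardize (standard + -ize)
Meaning = to make


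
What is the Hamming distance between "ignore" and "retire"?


Comparing character by character (same length = 6):
  Pos 0: 'i' vs 'r' !=
  Pos 1: 'g' vs 'e' !=
  Pos 2: 'n' vs 't' !=
  Pos 3: 'o' vs 'i' !=
  Pos 4: 'r' vs 'r' =
  Pos 5: 'e' vs 'e' =
Hamming distance = 4


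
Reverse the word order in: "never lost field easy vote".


Original: "never lost field easy vote"
Words (1..n): never | lost | field | easy | vote
Reversed (n..1): vote | easy | field | lost | never
Result = "vote easy field lost never"


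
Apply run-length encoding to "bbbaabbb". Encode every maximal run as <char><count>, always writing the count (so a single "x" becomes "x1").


String: "bbbaabbb"
Scanning for consecutive runs:
  'b' x 3
  'a' x 2
  'b' x 3
RLE = "b3a2b3"


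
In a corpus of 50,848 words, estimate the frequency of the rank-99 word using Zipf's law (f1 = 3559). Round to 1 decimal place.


Zipf's law: f(r) = f(1) / r
f(1) = 3559
f(99) = 3559 / 99
= 35.9 occurrences


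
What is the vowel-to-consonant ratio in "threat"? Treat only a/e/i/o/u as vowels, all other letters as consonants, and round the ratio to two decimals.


Word: "threat"
Vowels (a,e,i,o,u): 2
Consonants: 4
Ratio = 2/4
= 0.50


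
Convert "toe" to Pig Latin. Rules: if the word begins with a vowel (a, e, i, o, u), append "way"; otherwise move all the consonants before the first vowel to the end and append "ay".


Word: "toe"
Starts with consonant(s) → move to end, add 'ay'
Consonant cluster: "t"
Pig Latin = "oetay"


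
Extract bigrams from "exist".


Word: "exist" (length 5)
Number of bigrams = 5 - 2 + 1 = 4
  Position 0: "ex"
  Position 1: "xi"
  Position 2: "is"
  Position 3: "st"
Bigrams = "ex", "xi", "is", "st"


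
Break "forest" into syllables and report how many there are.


Word: "forest"
Syllable breakdown: for | est
Counting: 2 parts
= 2 syllables


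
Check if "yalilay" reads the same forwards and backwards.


Word: "yalilay"
Reversed: "yalilay"
Forward == Backward? yalilay == yalilay
Palindrome = Yes


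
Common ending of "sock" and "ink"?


Word 1: "sock"
Word 2: "ink"
Comparing from end:
  Pos -1: 'k' == 'k'
  Pos -2: 'c' != 'n' (stop)
LCS = "k" (length 1)


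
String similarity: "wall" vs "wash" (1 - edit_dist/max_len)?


Word 1: "wall" (length 4)
Word 2: "wash" (length 4)
One optimal edit sequence:
  1. keep 'w'
  2. keep 'a'
  3. substitute 'l' -> 's'  (+1)
  4. substitute 'l' -> 'h'  (+1)
Edit distance = 2
Max length = max(4, 4) = 4
Similarity = 1 - 2/4
= 0.5000


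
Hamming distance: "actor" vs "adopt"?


Comparing character by character (same length = 5):
  Pos 0: 'a' vs 'a' =
  Pos 1: 'c' vs 'd' !=
  Pos 2: 't' vs 'o' !=
  Pos 3: 'o' vs 'p' !=
  Pos 4: 'r' vs 't' !=
Hamming distance = 4


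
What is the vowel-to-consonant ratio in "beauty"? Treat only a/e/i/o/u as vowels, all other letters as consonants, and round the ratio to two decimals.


Word: "beauty"
Vowels (a,e,i,o,u): 3
Consonants: 3
Ratio = 3/3
= 1.00


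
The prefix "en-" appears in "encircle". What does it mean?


Prefix: en-
Example: encircle (en- + circle)
Meaning = cause to / put into


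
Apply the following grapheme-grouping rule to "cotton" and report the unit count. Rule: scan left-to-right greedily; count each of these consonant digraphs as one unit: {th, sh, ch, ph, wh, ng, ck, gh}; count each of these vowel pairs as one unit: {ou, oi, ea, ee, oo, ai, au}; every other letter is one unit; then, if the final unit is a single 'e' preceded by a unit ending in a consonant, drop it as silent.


Word: "cotton" (6 letters)
Left-to-right scan:
  (1) 'c' (letter)
  (2) 'o' (letter)
  (3) 't' (letter)
  (4) 't' (letter)
  (5) 'o' (letter)
  (6) 'n' (letter)
Units from scan: 6
Sound units = 6 units


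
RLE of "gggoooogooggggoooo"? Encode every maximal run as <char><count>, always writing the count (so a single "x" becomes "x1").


String: "gggoooogooggggoooo"
Scanning for consecutive runs:
  'g' x 3
  'o' x 4
  'g' x 1
  'o' x 2
  'g' x 4
  'o' x 4
RLE = "g3o4g1o2g4o4"


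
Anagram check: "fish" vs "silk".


Word 1: "fish" → sorted: fhis
Word 2: "silk" → sorted: ikls
Same letters? fhis != ikls
Anagram = No


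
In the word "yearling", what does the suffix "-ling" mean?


Suffix: -ling
Example: yearling (year + -ling)
Meaning = small / young


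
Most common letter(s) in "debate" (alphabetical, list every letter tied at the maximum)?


Word: "debate"
Letter counts:
  'a': 1
  'b': 1
  'd': 1
  'e': 2
  't': 1
Maximum count = 2
Most frequent = 'e' (2 times each)


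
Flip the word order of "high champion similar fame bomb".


Original: "high champion similar fame bomb"
Words (1..n): high | champion | similar | fame | bomb
Reversed (n..1): bomb | fame | similar | champion | high
Result = "bomb fame similar champion high"


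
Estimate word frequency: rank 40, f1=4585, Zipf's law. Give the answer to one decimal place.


Zipf's law: f(r) = f(1) / r
f(1) = 4585
f(40) = 4585 / 40
= 114.6 occurrences


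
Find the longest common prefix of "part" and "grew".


Word 1: "part"
Word 2: "grew"
Comparing from start:
  Pos 0: 'p' != 'g' (stop)
LCP = "" (length 0)


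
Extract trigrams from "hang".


Word: "hang" (length 4)
Number of trigrams = 4 - 3 + 1 = 2
  Position 0: "han"
  Position 1: "ang"
Trigrams = "han", "ang"


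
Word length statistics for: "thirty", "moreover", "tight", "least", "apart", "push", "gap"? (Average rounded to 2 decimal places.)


Lengths: "thirty"=6, "moreover"=8, "tight"=5, "least"=5, "apart"=5, "push"=4, "gap"=3
Sum = 36, Count = 7
Average = 36/7 = 5.14
= avg=5.14, min=3, max=8


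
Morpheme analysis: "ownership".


Word: "ownership"
Morphemes: own | -er | -ship
Each morpheme carries meaning
= 3 morphemes


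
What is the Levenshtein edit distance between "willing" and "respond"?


Word 1: "willing" (length 7)
Word 2: "respond" (length 7)
One optimal edit sequence (insert/delete/substitute each cost 1):
  1. substitute 'w' -> 'r'  (+1)
  2. substitute 'i' -> 'e'  (+1)
  3. substitute 'l' -> 's'  (+1)
  4. substitute 'l' -> 'p'  (+1)
  5. substitute 'i' -> 'o'  (+1)
  6. keep 'n'
  7. substitute 'g' -> 'd'  (+1)
Total edit operations: 6
Edit distance = 6


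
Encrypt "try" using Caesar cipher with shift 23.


Word: "try"
Shift: 23
Each letter → (letter + shift) mod 26:
  't' (19) + 23 = 16 → 'q'
  'r' (17) + 23 = 14 → 'o'
  'y' (24) + 23 = 21 → 'v'
Result = "qov"


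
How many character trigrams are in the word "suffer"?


Word: "suffer" (length 6)
Number of 3-grams = length - 3 + 1 = 6 - 3 + 1
= 4


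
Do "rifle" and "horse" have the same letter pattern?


Pattern of "rifle": [0, 1, 2, 3, 4]
Pattern of "horse": [0, 1, 2, 3, 4]
Patterns match
Same pattern = Yes


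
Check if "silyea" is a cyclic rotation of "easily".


Word: "easily", Candidate: "silyea"
Method: check if candidate is substring of word+word
"easilyeasily" contains "silyea"? Yes
Is rotation = Yes


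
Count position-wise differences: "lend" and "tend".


Comparing character by character (same length = 4):
  Pos 0: 'l' vs 't' !=
  Pos 1: 'e' vs 'e' =
  Pos 2: 'n' vs 'n' =
  Pos 3: 'd' vs 'd' =
Hamming distance = 1


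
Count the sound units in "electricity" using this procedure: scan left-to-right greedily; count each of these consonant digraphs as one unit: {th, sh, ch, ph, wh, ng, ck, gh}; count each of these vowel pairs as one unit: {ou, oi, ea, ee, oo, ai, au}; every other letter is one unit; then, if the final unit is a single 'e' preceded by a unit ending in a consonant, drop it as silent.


Word: "electricity" (11 letters)
Left-to-right scan:
  (1) 'e' (letter)
  (2) 'l' (letter)
  (3) 'e' (letter)
  (4) 'c' (letter)
  (5) 't' (letter)
  (6) 'r' (letter)
  (7) 'i' (letter)
  (8) 'c' (letter)
  (9) 'i' (letter)
  (10) 't' (letter)
  (11) 'y' (letter)
Units from scan: 11
Sound units = 11 units


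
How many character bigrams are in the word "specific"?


Word: "specific" (length 8)
Number of 2-grams = length - 2 + 1 = 8 - 2 + 1
= 7


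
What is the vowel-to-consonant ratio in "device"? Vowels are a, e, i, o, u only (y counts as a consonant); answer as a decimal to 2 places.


Word: "device"
Vowels (a,e,i,o,u): 3
Consonants: 3
Ratio = 3/3
= 1.00


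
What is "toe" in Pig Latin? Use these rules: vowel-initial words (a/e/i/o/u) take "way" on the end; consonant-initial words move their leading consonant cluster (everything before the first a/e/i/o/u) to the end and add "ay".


Word: "toe"
Starts with consonant(s) → move to end, add 'ay'
Consonant cluster: "t"
Pig Latin = "oetay"


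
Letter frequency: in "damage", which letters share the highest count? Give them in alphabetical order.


Word: "damage"
Letter counts:
  'a': 2
  'd': 1
  'e': 1
  'g': 1
  'm': 1
Maximum count = 2
Most frequent = 'a' (2 times each)


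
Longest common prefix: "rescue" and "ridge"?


Word 1: "rescue"
Word 2: "ridge"
Comparing from start:
  Pos 0: 'r' == 'r'
  Pos 1: 'e' != 'i' (stop)
LCP = "r" (length 1)


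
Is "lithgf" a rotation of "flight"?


Word: "flight", Candidate: "lithgf"
Method: check if candidate is substring of word+word
"flightflight" contains "lithgf"? No
Is rotation = No


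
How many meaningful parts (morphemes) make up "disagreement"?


Word: "disagreement"
Morphemes: dis- + agree + -ment
Each morpheme carries meaning
= 3 morphemes


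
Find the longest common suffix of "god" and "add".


Word 1: "god"
Word 2: "add"
Comparing from end:
  Pos -1: 'd' == 'd'
  Pos -2: 'o' != 'd' (stop)
LCS = "d" (length 1)


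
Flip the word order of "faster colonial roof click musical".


Original: "faster colonial roof click musical"
Words (1..n): faster | colonial | roof | click | musical
Reversed (n..1): musical | click | roof | colonial | faster
Result = "musical click roof colonial faster"


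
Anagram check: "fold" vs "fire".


Word 1: "fold" → sorted: dflo
Word 2: "fire" → sorted: efir
Same letters? dflo != efir
Anagram = No


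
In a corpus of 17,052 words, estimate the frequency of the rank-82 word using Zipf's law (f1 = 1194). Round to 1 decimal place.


Zipf's law: f(r) = f(1) / r
f(1) = 1194
f(82) = 1194 / 82
= 14.6 occurrences


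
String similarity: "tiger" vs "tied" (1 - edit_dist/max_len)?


Word 1: "tiger" (length 5)
Word 2: "tied" (length 4)
One optimal edit sequence:
  1. keep 't'
  2. keep 'i'
  3. delete 'g'  (+1)
  4. keep 'e'
  5. substitute 'r' -> 'd'  (+1)
Edit distance = 2
Max length = max(5, 4) = 5
Similarity = 1 - 2/5
= 0.6000


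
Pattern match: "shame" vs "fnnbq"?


Pattern of "shame": [0, 1, 2, 3, 4]
Pattern of "fnnbq": [0, 1, 1, 2, 3]
Patterns do not match
Same pattern = No


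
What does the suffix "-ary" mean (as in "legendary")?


Suffix: -ary
Example: legendary (legend + -ary)
Meaning = relating to


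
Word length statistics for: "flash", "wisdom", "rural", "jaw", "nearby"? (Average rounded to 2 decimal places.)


Lengths: "flash"=5, "wisdom"=6, "rural"=5, "jaw"=3, "nearby"=6
Sum = 25, Count = 5
Average = 25/5 = 5.00
= avg=5.00, min=3, max=6


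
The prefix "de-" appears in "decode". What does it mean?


Prefix: de-
Example: decode (de- + code)
Meaning = remove / reverse


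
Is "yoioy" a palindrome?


Word: "yoioy"
Reversed: "yoioy"
Forward == Backward? yoioy == yoioy
Palindrome = Yes


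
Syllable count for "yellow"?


Word: "yellow"
Syllable breakdown: yel-low
Counting: 2 parts
= 2 syllables


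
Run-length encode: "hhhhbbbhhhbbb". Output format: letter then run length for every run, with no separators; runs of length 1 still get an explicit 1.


String: "hhhhbbbhhhbbb"
Scanning for consecutive runs:
  'h' x 4
  'b' x 3
  'h' x 3
  'b' x 3
RLE = "h4b3h3b3"


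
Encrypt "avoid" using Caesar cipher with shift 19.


Word: "avoid"
Shift: 19
Each letter → (letter + shift) mod 26:
  'a' (0) + 19 = 19 → 't'
  'v' (21) + 19 = 14 → 'o'
  'o' (14) + 19 = 7 → 'h'
  'i' (8) + 19 = 1 → 'b'
  'd' (3) + 19 = 22 → 'w'
Result = "tohbw"


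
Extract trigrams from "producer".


Word: "producer" (length 8)
Number of trigrams = 8 - 3 + 1 = 6
  Position 0: "pro"
  Position 1: "rod"
  Position 2: "odu"
  Position 3: "duc"
  Position 4: "uce"
  Position 5: "cer"
Trigrams = "pro", "rod", "odu", "duc", "uce", "cer"


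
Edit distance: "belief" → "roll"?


Word 1: "belief" (length 6)
Word 2: "roll" (length 4)
One optimal edit sequence (insert/delete/substitute each cost 1):
  1. substitute 'b' -> 'r'  (+1)
  2. substitute 'e' -> 'o'  (+1)
  3. keep 'l'
  4. delete 'i'  (+1)
  5. delete 'e'  (+1)
  6. substitute 'f' -> 'l'  (+1)
Total edit operations: 5
Edit distance = 5


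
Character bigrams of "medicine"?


Word: "medicine" (length 8)
Number of bigrams = 8 - 2 + 1 = 7
  Position 0: "me"
  Position 1: "ed"
  Position 2: "di"
  Position 3: "ic"
  Position 4: "ci"
  Position 5: "in"
  Position 6: "ne"
Bigrams = "me", "ed", "di", "ic", "ci", "in", "ne"


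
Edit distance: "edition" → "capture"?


Word 1: "edition" (length 7)
Word 2: "capture" (length 7)
One optimal edit sequence (insert/delete/substitute each cost 1):
  1. substitute 'e' -> 'c'  (+1)
  2. substitute 'd' -> 'a'  (+1)
  3. substitute 'i' -> 'p'  (+1)
  4. keep 't'
  5. substitute 'i' -> 'u'  (+1)
  6. substitute 'o' -> 'r'  (+1)
  7. substitute 'n' -> 'e'  (+1)
Total edit operations: 6
Edit distance = 6


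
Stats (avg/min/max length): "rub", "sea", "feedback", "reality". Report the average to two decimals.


Lengths: "rub"=3, "sea"=3, "feedback"=8, "reality"=7
Sum = 21, Count = 4
Average = 21/4 = 5.25
= avg=5.25, min=3, max=8


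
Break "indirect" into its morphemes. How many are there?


Word: "indirect"
Morphemes: in- + direct
Each morpheme carries meaning
= 2 morphemes


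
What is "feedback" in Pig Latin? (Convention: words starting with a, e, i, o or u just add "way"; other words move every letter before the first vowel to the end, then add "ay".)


Word: "feedback"
Starts with consonant(s) → move to end, add 'ay'
Consonant cluster: "f"
Pig Latin = "eedbackfay"


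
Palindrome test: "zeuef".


Word: "zeuef"
Reversed: "feuez"
Forward == Backward? zeuef != feuez
Palindrome = No


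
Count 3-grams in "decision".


Word: "decision" (length 8)
Number of 3-grams = length - 3 + 1 = 8 - 3 + 1
= 6


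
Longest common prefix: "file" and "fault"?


Word 1: "file"
Word 2: "fault"
Comparing from start:
  Pos 0: 'f' == 'f'
  Pos 1: 'i' != 'a' (stop)
LCP = "f" (length 1)


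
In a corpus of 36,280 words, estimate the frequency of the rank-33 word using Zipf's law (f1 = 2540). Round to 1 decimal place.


Zipf's law: f(r) = f(1) / r
f(1) = 2540
f(33) = 2540 / 33
= 77.0 occurrences


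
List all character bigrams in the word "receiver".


Word: "receiver" (length 8)
Number of bigrams = 8 - 2 + 1 = 7
  Position 0: "re"
  Position 1: "ec"
  Position 2: "ce"
  Position 3: "ei"
  Position 4: "iv"
  Position 5: "ve"
  Position 6: "er"
Bigrams = "re", "ec", "ce", "ei", "iv", "ve", "er"


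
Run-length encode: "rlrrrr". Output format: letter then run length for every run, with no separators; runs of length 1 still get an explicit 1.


String: "rlrrrr"
Scanning for consecutive runs:
  'r' x 1
  'l' x 1
  'r' x 4
RLE = "r1l1r4"


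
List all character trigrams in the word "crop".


Word: "crop" (length 4)
Number of trigrams = 4 - 3 + 1 = 2
  Position 0: "cro"
  Position 1: "rop"
Trigrams = "cro", "rop"


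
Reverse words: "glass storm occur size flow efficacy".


Original: "glass storm occur size flow efficacy"
Words (1..n): glass | storm | occur | size | flow | efficacy
Reversed (n..1): efficacy | flow | size | occur | storm | glass
Result = "efficacy flow size occur storm glass"


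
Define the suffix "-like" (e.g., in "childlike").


Suffix: -like
Example: childlike = child + -like
Meaning = resembling


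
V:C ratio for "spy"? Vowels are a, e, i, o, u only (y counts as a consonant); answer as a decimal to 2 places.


Word: "spy"
Vowels (a,e,i,o,u): 0
Consonants: 3
Ratio = 0/3
= 0.00


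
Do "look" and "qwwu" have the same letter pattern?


Pattern of "look": [0, 1, 1, 2]
Pattern of "qwwu": [0, 1, 1, 2]
Patterns match
Same pattern = Yes


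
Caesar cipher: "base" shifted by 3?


Word: "base"
Shift: 3
Each letter → (letter + shift) mod 26:
  'b' (1) + 3 = 4 → 'e'
  'a' (0) + 3 = 3 → 'd'
  's' (18) + 3 = 21 → 'v'
  'e' (4) + 3 = 7 → 'h'
Result = "edvh"


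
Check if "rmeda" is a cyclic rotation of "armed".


Word: "armed", Candidate: "rmeda"
Method: check if candidate is substring of word+word
"armedarmed" contains "rmeda"? Yes
Is rotation = Yes


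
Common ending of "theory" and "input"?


Word 1: "theory"
Word 2: "input"
Comparing from end:
  Pos -1: 'y' != 't' (stop)
LCS = "" (length 0)


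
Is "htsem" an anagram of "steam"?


Word 1: "steam" → sorted: aemst
Word 2: "htsem" → sorted: ehmst
Same letters? aemst != ehmst
Anagram = No


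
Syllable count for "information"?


Word: "information"
Syllable breakdown: in-for-ma-tion
Counting: 4 parts
= 4 syllables


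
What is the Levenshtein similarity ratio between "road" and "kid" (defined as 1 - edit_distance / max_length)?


Word 1: "road" (length 4)
Word 2: "kid" (length 3)
One optimal edit sequence:
  1. delete 'r'  (+1)
  2. substitute 'o' -> 'k'  (+1)
  3. substitute 'a' -> 'i'  (+1)
  4. keep 'd'
Edit distance = 3
Max length = max(4, 3) = 4
Similarity = 1 - 3/4
= 0.2500


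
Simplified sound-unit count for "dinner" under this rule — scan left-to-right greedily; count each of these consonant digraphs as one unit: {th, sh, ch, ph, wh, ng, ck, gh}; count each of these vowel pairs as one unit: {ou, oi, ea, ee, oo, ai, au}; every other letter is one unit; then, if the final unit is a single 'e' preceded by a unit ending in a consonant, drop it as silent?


Word: "dinner" (6 letters)
Left-to-right scan:
  (1) 'd' (letter)
  (2) 'i' (letter)
  (3) 'n' (letter)
  (4) 'n' (letter)
  (5) 'e' (letter)
  (6) 'r' (letter)
Units from scan: 6
Sound units = 6 units


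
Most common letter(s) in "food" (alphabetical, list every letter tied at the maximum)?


Word: "food"
Letter counts:
  'd': 1
  'f': 1
  'o': 2
Maximum count = 2
Most frequent = 'o' (2 times each)


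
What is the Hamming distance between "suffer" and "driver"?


Comparing character by character (same length = 6):
  Pos 0: 's' vs 'd' !=
  Pos 1: 'u' vs 'r' !=
  Pos 2: 'f' vs 'i' !=
  Pos 3: 'f' vs 'v' !=
  Pos 4: 'e' vs 'e' =
  Pos 5: 'r' vs 'r' =
Hamming distance = 4


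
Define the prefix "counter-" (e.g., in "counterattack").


Prefix: counter-
Example: counterattack (counter- + attack)
Meaning = against / opposite


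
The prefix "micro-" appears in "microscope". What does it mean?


Prefix: micro-
Example: microscope = micro- + scope
Meaning = small


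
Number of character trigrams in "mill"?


Word: "mill" (length 4)
Number of 3-grams = length - 3 + 1 = 4 - 3 + 1
= 2


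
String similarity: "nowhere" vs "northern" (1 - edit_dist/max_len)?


Word 1: "nowhere" (length 7)
Word 2: "northern" (length 8)
One optimal edit sequence:
  1. keep 'n'
  2. keep 'o'
  3. insert 'r'  (+1)
  4. substitute 'w' -> 't'  (+1)
  5. keep 'h'
  6. keep 'e'
  7. keep 'r'
  8. substitute 'e' -> 'n'  (+1)
Edit distance = 3
Max length = max(7, 8) = 8
Similarity = 1 - 3/8
= 0.6250


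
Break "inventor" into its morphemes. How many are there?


Word: "inventor"
Morphemes: invent | -or
Each morpheme carries meaning
= 2 morphemes


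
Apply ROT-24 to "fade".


Word: "fade"
Shift: 24
Each letter → (letter + shift) mod 26:
  'f' (5) + 24 = 3 → 'd'
  'a' (0) + 24 = 24 → 'y'
  'd' (3) + 24 = 1 → 'b'
  'e' (4) + 24 = 2 → 'c'
Result = "dybc"


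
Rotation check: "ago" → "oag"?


Word: "ago", Candidate: "oag"
Method: check if candidate is substring of word+word
"agoago" contains "oag"? Yes
Is rotation = Yes


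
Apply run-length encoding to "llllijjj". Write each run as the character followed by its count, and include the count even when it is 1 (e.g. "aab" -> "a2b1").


String: "llllijjj"
Scanning for consecutive runs:
  'l' x 4
  'i' x 1
  'j' x 3
RLE = "l4i1j3"


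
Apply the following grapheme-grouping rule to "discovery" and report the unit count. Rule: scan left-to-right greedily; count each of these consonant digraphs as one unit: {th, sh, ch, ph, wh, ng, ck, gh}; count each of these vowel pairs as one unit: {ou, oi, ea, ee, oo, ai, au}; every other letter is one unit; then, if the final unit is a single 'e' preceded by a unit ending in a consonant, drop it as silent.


Word: "discovery" (9 letters)
Left-to-right scan:
  1. 'd' (letter)
  2. 'i' (letter)
  3. 's' (letter)
  4. 'c' (letter)
  5. 'o' (letter)
  6. 'v' (letter)
  7. 'e' (letter)
  8. 'r' (letter)
  9. 'y' (letter)
Units from scan: 9
Sound units = 9 units


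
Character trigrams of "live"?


Word: "live" (length 4)
Number of trigrams = 4 - 3 + 1 = 2
  Position 0: "liv"
  Position 1: "ive"
Trigrams = "liv", "ive"


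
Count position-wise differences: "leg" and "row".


Comparing character by character (same length = 3):
  Pos 0: 'l' vs 'r' !=
  Pos 1: 'e' vs 'o' !=
  Pos 2: 'g' vs 'w' !=
Hamming distance = 3


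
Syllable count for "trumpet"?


Word: "trumpet"
Syllable breakdown: trum / pet
Counting: 2 parts
= 2 syllables


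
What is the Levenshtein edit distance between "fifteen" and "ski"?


Word 1: "fifteen" (length 7)
Word 2: "ski" (length 3)
One optimal edit sequence (insert/delete/substitute each cost 1):
  1. delete 'f'  (+1)
  2. delete 'i'  (+1)
  3. delete 'f'  (+1)
  4. delete 't'  (+1)
  5. substitute 'e' -> 's'  (+1)
  6. substitute 'e' -> 'k'  (+1)
  7. substitute 'n' -> 'i'  (+1)
Total edit operations: 7
Edit distance = 7


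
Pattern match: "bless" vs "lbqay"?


Pattern of "bless": [0, 1, 2, 3, 3]
Pattern of "lbqay": [0, 1, 2, 3, 4]
Patterns do not match
Same pattern = No


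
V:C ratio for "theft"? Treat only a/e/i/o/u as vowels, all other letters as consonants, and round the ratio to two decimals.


Word: "theft"
Vowels (a,e,i,o,u): 1
Consonants: 4
Ratio = 1/4
= 0.25


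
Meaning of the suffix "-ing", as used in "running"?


Suffix: -ing
Example: running = run + -ing, with a spelling change
Meaning = present participle


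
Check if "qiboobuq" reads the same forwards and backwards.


Word: "qiboobuq"
Reversed: "quboobiq"
Forward == Backward? qiboobuq != quboobiq
Palindrome = No


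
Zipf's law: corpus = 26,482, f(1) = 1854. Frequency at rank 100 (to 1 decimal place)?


Zipf's law: f(r) = f(1) / r
f(1) = 1854
f(100) = 1854 / 100
= 18.5 occurrences


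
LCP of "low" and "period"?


Word 1: "low"
Word 2: "period"
Comparing from start:
  Pos 0: 'l' != 'p' (stop)
LCP = "" (length 0)


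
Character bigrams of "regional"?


Word: "regional" (length 8)
Number of bigrams = 8 - 2 + 1 = 7
  Position 0: "re"
  Position 1: "eg"
  Position 2: "gi"
  Position 3: "io"
  Position 4: "on"
  Position 5: "na"
  Position 6: "al"
Bigrams = "re", "eg", "gi", "io", "on", "na", "al"


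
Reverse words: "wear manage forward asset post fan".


Original: "wear manage forward asset post fan"
Words (1..n): wear | manage | forward | asset | post | fan
Reversed (n..1): fan | post | asset | forward | manage | wear
Result = "fan post asset forward manage wear"


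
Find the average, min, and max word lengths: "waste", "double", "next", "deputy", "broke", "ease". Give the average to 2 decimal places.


Lengths: "waste"=5, "double"=6, "next"=4, "deputy"=6, "broke"=5, "ease"=4
Sum = 30, Count = 6
Average = 30/6 = 5.00
= avg=5.00, min=4, max=6
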